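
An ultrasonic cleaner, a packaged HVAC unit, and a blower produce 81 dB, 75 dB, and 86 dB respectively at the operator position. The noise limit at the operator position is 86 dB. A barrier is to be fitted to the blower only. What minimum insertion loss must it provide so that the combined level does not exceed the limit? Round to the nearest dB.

The untreated sources together contribute 10^(81/10) + 10^(75/10) = 1.575e+08, i.e. 81.97 dB.
The limit corresponds to 10^(86/10) = 3.981e+08; subtracting the fixed part leaves 2.406e+08 for the blower, i.e. 83.81 dB.
Required insertion loss = 86 − 83.81 = 2.19 dB.

2 dB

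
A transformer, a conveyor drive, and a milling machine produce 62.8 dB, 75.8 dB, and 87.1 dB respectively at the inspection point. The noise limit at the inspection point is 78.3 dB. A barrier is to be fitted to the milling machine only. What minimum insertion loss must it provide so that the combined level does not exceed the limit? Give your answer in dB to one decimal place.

12.7 dB

Everything except the milling machine sums to 10^(62.8/10) + 10^(75.8/10) = 3.992e+07 in linear terms, 76.01 dB.
The limit corresponds to 10^(78.3/10) = 6.761e+07; subtracting the fixed part leaves 2.768e+07 for the milling machine, i.e. 74.42 dB.
So the milling machine must be reduced from 87.1 to 74.42 dB: IL = 12.68 dB.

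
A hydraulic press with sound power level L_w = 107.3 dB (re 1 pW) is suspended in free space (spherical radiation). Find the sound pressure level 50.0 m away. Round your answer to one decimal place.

62.3 dB

The power spreads over a sphere of area 4π·r², so L_p = L_w − 10·log₁₀(4π·r²).
4π·r² = 3.142e+04 m², 10·log₁₀ of that is 44.971 dB.
L_p = 107.3 − 44.971 = 62.33 dB.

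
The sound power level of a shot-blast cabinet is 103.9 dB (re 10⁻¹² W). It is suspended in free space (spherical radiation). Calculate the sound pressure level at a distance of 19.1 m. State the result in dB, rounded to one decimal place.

L_p = L_w − 10·log₁₀(4π·r²) with r = 19.1 m.
4π·r² = 4584 m², 10·log₁₀ of that is 36.613 dB.
L_p = 103.9 − 36.613 = 67.29 dB.

67.3 dB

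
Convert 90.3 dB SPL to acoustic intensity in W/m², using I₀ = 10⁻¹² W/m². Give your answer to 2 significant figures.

0.0011 W/m²

I = I₀·10^(L/10) = 10⁻¹² × 10^(90.3/10) = 10^(-2.970).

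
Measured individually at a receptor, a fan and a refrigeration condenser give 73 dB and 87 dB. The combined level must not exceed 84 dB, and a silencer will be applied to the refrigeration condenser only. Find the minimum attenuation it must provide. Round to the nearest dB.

Fixed contribution from the other source: Σ 10^(L/10) = 10^(73/10) = 1.995e+07 (73.00 dB).
The limit corresponds to 10^(84/10) = 2.512e+08; subtracting the fixed part leaves 2.312e+08 for the refrigeration condenser, i.e. 83.64 dB.
So the refrigeration condenser must be reduced from 87 to 83.64 dB: IL = 3.36 dB.

3 dB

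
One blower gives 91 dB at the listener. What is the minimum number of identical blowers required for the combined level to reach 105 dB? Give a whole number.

N identical sources give L₁ + 10·log₁₀ N, so require 10·log₁₀ N ≥ 105 − 91 = 14.0 dB.
N ≥ 10^(14.0/10) = 25.119, so N = 26.

26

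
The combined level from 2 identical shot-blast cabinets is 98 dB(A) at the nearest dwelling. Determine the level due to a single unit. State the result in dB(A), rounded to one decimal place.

95.0 dB(A)

Dividing the total intensity by 2 lowers the level by 10·log₁₀ 2 = 3.010 dB: L₁ = 98 − 3.010.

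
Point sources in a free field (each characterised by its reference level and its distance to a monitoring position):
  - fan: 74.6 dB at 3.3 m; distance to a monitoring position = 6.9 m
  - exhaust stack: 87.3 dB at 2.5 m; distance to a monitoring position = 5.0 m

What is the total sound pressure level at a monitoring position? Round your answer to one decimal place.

81.5 dB

Propagate each source to the receiver with L = L_ref − 20·log₁₀(r/r_ref), then add intensities.
fan: 74.6 − 20·log₁₀(6.9/3.3) = 74.6 − 6.41 = 68.19 dB.
exhaust stack: 87.3 − 20·log₁₀(5.0/2.5) = 87.3 − 6.02 = 81.28 dB.
Σ 10^(L/10) = 1.409e+08 → L_total = 10·log₁₀(1.409e+08) = 81.49 dB.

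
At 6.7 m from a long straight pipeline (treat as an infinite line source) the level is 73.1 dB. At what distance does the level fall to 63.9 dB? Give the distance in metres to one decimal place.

For a line source L₁ − L₂ = 10·log₁₀(r₂/r₁), so r₂ = r₁·10^((L₁−L₂)/10).
r₂ = 6.7·10^((73.1−63.9)/10) = 6.7·10^(9.2/10) = 55.73 m.

55.7 m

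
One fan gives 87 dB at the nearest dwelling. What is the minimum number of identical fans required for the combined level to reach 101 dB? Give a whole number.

N identical sources give L₁ + 10·log₁₀ N, so require 10·log₁₀ N ≥ 101 − 87 = 14.0 dB.
N ≥ 10^(14.0/10) = 25.119, so N = 26.

26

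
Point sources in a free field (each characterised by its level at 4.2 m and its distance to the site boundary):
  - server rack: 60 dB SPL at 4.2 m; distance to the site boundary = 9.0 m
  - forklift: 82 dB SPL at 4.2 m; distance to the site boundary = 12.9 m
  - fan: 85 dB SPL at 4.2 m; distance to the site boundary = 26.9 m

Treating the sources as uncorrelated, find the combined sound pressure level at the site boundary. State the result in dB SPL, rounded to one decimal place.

Apply inverse-square spreading to bring every level to the receiver, then sum 10^(L/10).
server rack: 60 − 20·log₁₀(9.0/4.2) = 60 − 6.62 = 53.38 dB SPL.
forklift: 82 − 20·log₁₀(12.9/4.2) = 82 − 9.75 = 72.25 dB SPL.
fan: 85 − 20·log₁₀(26.9/4.2) = 85 − 16.13 = 68.87 dB SPL.
Σ 10^(L/10) = 2.473e+07 → L_total = 10·log₁₀(2.473e+07) = 73.93 dB SPL.

73.9 dB SPL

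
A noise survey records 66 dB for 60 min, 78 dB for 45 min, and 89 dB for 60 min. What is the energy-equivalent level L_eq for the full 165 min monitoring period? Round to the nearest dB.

85 dB

Weight each interval's intensity by its duration and average over T = 165 min:
Σ tᵢ·10^(Lᵢ/10) = 60·10^(66/10) + 45·10^(78/10) + 60·10^(89/10) = 5.074e+10.
L_eq = 10·log₁₀(5.074e+10/165) = 84.88 dB.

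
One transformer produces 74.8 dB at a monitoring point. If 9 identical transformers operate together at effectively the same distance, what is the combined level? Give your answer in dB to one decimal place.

84.3 dB

N identical incoherent sources raise the level by 10·log₁₀ N.
L_total = 74.8 + 10·log₁₀(9) = 74.8 + 9.542 = 84.34 dB.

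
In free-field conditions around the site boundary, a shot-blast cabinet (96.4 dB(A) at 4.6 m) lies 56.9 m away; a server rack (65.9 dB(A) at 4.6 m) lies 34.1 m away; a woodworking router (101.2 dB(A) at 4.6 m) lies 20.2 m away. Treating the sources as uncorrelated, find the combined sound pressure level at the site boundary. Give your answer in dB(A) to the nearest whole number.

89 dB(A)

Apply inverse-square spreading to bring every level to the receiver, then sum 10^(L/10).
shot-blast cabinet: 96.4 − 20·log₁₀(56.9/4.6) = 96.4 − 21.85 = 74.55 dB(A).
server rack: 65.9 − 20·log₁₀(34.1/4.6) = 65.9 − 17.40 = 48.50 dB(A).
woodworking router: 101.2 − 20·log₁₀(20.2/4.6) = 101.2 − 12.85 = 88.35 dB(A).
Σ 10^(L/10) = 7.122e+08 → L_total = 10·log₁₀(7.122e+08) = 88.53 dB(A).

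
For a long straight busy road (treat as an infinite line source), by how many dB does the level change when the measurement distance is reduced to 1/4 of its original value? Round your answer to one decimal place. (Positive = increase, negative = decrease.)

+6.0 dB

Line-source spreading: ΔL = −10·log₁₀(r₂/r₁).
ΔL = −10·log₁₀(0.25) = +6.02 dB.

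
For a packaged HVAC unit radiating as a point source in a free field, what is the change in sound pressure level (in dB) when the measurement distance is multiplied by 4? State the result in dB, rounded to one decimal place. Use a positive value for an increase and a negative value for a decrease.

-12.0 dB

A point source loses 6 dB per doubling of distance; generally ΔL = −20·log₁₀(r₂/r₁).
ΔL = −20·log₁₀(4) = -12.04 dB.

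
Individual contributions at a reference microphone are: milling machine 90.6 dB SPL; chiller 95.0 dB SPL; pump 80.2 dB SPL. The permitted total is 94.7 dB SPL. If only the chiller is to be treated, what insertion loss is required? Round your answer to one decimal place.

Fixed contribution from the other sources: Σ 10^(L/10) = 10^(90.6/10) + 10^(80.2/10) = 1.253e+09 (90.98 dB SPL).
To meet 94.7 dB SPL overall, the treated chiller may contribute at most 10^(94.7/10) − 1.253e+09 = 1.698e+09, i.e. 92.30 dB SPL.
So the chiller must be reduced from 95.0 to 92.30 dB SPL: IL = 2.70 dB.

2.7 dB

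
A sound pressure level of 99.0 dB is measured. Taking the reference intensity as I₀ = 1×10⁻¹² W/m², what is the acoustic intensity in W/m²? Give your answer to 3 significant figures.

0.00794 W/m²

I/I₀ = 10^(99.0/10) = 7.943e+09, so I = 7.943e+09 × 10⁻¹² W/m².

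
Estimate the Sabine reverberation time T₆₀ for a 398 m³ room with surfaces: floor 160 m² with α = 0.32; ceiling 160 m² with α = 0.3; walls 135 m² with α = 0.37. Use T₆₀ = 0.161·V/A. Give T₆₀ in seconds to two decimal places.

Total absorption A = 160·0.32 + 160·0.3 + 135·0.37 = 149.15 m² sabins.
T₆₀ = 0.161 × 398 / 149.15 = 0.430 s.

0.43 s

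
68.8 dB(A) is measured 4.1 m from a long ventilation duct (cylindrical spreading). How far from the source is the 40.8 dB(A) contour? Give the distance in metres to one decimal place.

For a line source L₁ − L₂ = 10·log₁₀(r₂/r₁), so r₂ = r₁·10^((L₁−L₂)/10).
r₂ = 4.1·10^((68.8−40.8)/10) = 4.1·10^(28.0/10) = 2586.93 m.

2586.9 m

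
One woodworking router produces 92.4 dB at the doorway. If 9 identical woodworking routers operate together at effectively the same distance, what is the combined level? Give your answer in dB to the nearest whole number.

102 dB

N identical incoherent sources raise the level by 10·log₁₀ N.
L_total = 92.4 + 10·log₁₀(9) = 92.4 + 9.542 = 101.94 dB.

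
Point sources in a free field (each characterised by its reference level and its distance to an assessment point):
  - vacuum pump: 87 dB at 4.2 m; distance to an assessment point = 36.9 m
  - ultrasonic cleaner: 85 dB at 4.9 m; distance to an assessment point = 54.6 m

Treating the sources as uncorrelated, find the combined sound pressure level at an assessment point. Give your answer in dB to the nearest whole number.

70 dB

Apply inverse-square spreading to bring every level to the receiver, then sum 10^(L/10).
vacuum pump: 87 − 20·log₁₀(36.9/4.2) = 87 − 18.88 = 68.12 dB.
ultrasonic cleaner: 85 − 20·log₁₀(54.6/4.9) = 85 − 20.94 = 64.06 dB.
Σ 10^(L/10) = 9.040e+06 → L_total = 10·log₁₀(9.040e+06) = 69.56 dB.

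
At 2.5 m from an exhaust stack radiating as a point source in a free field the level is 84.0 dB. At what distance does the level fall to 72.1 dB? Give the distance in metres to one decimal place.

9.8 m

The 11.9 dB drop corresponds to a distance ratio of 10^(11.9/20) for a point source.
r₂ = 2.5·10^((84.0−72.1)/20) = 2.5·10^(11.9/20) = 9.84 m.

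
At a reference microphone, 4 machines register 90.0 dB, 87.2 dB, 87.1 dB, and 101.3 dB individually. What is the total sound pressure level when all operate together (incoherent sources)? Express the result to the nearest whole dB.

102 dB

Incoherent sources combine by intensity addition: L_total = 10·log₁₀(Σ 10^(L_i/10)).
Σ 10^(L/10) = 10^(90.0/10) + 10^(87.2/10) + 10^(87.1/10) + 10^(101.3/10) = 1.553e+10.
L_total = 10·log₁₀(1.553e+10) = 101.91 dB.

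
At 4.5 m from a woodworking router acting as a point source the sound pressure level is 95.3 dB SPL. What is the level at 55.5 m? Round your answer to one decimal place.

For a point source, L₂ = L₁ − 20·log₁₀(r₂/r₁).
L₂ = 95.3 − 20·log₁₀(55.5/4.5) = 95.3 − 21.822 = 73.48 dB SPL.

73.5 dB SPL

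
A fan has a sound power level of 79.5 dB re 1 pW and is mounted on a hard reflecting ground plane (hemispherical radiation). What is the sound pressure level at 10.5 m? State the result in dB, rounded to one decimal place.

51.1 dB

L_p = L_w − 10·log₁₀(2π·r²) with r = 10.5 m.
2π·r² = 692.7 m², 10·log₁₀ of that is 28.406 dB.
L_p = 79.5 − 28.406 = 51.09 dB.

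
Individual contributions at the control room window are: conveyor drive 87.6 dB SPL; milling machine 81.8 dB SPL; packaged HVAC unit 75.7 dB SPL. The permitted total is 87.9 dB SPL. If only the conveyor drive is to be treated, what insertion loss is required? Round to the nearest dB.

The untreated sources together contribute 10^(81.8/10) + 10^(75.7/10) = 1.885e+08, i.e. 82.75 dB SPL.
To meet 87.9 dB SPL overall, the treated conveyor drive may contribute at most 10^(87.9/10) − 1.885e+08 = 4.281e+08, i.e. 86.32 dB SPL.
Required insertion loss = 87.6 − 86.32 = 1.28 dB.

1 dB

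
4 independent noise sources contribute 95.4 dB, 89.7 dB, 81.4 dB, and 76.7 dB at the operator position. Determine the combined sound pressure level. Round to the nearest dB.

Incoherent sources combine by intensity addition: L_total = 10·log₁₀(Σ 10^(L_i/10)).
Σ 10^(L/10) = 10^(95.4/10) + 10^(89.7/10) + 10^(81.4/10) + 10^(76.7/10) = 4.585e+09.
L_total = 10·log₁₀(4.585e+09) = 96.61 dB.

97 dB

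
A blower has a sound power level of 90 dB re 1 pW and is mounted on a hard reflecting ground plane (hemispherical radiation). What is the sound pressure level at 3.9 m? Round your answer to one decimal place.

L_p = L_w − 10·log₁₀(2π·r²) with r = 3.9 m.
2π·r² = 95.57 m², 10·log₁₀ of that is 19.803 dB.
L_p = 90 − 19.803 = 70.20 dB.

70.2 dB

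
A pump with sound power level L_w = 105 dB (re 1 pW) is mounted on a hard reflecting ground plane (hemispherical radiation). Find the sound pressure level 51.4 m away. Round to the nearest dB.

The power spreads over a hemisphere of area 2π·r², so L_p = L_w − 10·log₁₀(2π·r²).
2π·r² = 1.66e+04 m², 10·log₁₀ of that is 42.201 dB.
L_p = 105 − 42.201 = 62.80 dB.

63 dB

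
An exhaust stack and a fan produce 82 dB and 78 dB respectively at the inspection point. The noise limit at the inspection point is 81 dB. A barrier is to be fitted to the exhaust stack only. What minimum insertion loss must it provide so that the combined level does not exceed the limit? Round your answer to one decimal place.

The untreated sources together contribute 10^(78/10) = 6.310e+07, i.e. 78.00 dB.
To meet 81 dB overall, the treated exhaust stack may contribute at most 10^(81/10) − 6.310e+07 = 6.280e+07, i.e. 77.98 dB.
Required insertion loss = 82 − 77.98 = 4.02 dB.

4.0 dB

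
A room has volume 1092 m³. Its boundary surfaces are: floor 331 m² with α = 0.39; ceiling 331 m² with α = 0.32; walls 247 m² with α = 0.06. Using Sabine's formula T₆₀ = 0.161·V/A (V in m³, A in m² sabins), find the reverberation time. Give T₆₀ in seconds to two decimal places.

Total absorption A = 331·0.39 + 331·0.32 + 247·0.06 = 249.83 m² sabins.
T₆₀ = 0.161·V/A = 0.161·1092/249.83 = 0.704 s.

0.70 s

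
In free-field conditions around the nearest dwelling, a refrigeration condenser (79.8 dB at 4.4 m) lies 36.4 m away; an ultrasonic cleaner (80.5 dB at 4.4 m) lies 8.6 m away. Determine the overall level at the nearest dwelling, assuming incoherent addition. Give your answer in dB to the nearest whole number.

Propagate each source to the receiver with L = L_ref − 20·log₁₀(r/r_ref), then add intensities.
refrigeration condenser: 79.8 − 20·log₁₀(36.4/4.4) = 79.8 − 18.35 = 61.45 dB.
ultrasonic cleaner: 80.5 − 20·log₁₀(8.6/4.4) = 80.5 − 5.82 = 74.68 dB.
Σ 10^(L/10) = 3.077e+07 → L_total = 10·log₁₀(3.077e+07) = 74.88 dB.

75 dB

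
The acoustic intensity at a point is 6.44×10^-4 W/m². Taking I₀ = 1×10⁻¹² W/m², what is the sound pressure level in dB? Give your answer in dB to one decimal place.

88.1 dB

I/I₀ = 6.44×10^-4/10⁻¹² = 6.44×10^8, and L = 10·log₁₀(I/I₀).
L = 10·(0.8089 + 8) = 88.09 dB.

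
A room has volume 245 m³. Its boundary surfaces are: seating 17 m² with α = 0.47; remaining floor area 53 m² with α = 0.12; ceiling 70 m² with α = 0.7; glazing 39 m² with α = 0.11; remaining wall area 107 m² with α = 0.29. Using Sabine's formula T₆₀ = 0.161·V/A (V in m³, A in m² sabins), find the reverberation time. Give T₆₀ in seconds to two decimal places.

Summing Sᵢαᵢ: 17·0.47 + 53·0.12 + 70·0.7 + 39·0.11 + 107·0.29 = 98.67 m².
T₆₀ = 0.161 × 245 / 98.67 = 0.400 s.

0.40 s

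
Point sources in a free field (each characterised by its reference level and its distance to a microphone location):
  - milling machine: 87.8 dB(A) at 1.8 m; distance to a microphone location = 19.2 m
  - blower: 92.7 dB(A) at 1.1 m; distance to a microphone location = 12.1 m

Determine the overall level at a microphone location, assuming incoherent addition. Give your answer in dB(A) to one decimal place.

Propagate each source to the receiver with L = L_ref − 20·log₁₀(r/r_ref), then add intensities.
milling machine: 87.8 − 20·log₁₀(19.2/1.8) = 87.8 − 20.56 = 67.24 dB(A).
blower: 92.7 − 20·log₁₀(12.1/1.1) = 92.7 − 20.83 = 71.87 dB(A).
Σ 10^(L/10) = 2.069e+07 → L_total = 10·log₁₀(2.069e+07) = 73.16 dB(A).

73.2 dB(A)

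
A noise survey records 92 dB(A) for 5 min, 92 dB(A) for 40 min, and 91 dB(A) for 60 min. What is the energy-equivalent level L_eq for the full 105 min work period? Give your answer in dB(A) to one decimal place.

The energy average is taken in the linear domain: L_eq = 10·log₁₀[(Σ tᵢ·10^(Lᵢ/10))/T], T = 105 min.
Σ tᵢ·10^(Lᵢ/10) = 5·10^(92/10) + 40·10^(92/10) + 60·10^(91/10) = 1.469e+11.
L_eq = 10·log₁₀(1.469e+11/105) = 91.46 dB(A).

91.5 dB(A)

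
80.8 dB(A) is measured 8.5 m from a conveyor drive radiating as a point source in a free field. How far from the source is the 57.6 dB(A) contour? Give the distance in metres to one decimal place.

For a point source L₁ − L₂ = 20·log₁₀(r₂/r₁), so r₂ = r₁·10^((L₁−L₂)/20).
r₂ = 8.5·10^((80.8−57.6)/20) = 8.5·10^(23.2/20) = 122.86 m.

122.9 m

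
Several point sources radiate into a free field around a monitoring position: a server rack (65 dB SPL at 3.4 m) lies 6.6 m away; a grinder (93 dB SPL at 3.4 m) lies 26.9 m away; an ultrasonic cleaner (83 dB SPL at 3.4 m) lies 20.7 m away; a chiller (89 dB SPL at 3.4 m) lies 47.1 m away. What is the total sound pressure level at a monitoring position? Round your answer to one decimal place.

76.3 dB SPL

Apply inverse-square spreading to bring every level to the receiver, then sum 10^(L/10).
server rack: 65 − 20·log₁₀(6.6/3.4) = 65 − 5.76 = 59.24 dB SPL.
grinder: 93 − 20·log₁₀(26.9/3.4) = 93 − 17.97 = 75.03 dB SPL.
ultrasonic cleaner: 83 − 20·log₁₀(20.7/3.4) = 83 − 15.69 = 67.31 dB SPL.
chiller: 89 − 20·log₁₀(47.1/3.4) = 89 − 22.83 = 66.17 dB SPL.
Σ 10^(L/10) = 4.224e+07 → L_total = 10·log₁₀(4.224e+07) = 76.26 dB SPL.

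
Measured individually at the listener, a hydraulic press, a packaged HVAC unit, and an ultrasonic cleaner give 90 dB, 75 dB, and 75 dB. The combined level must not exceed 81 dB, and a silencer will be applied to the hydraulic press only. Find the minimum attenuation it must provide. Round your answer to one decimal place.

12.0 dB

Fixed contribution from the other sources: Σ 10^(L/10) = 10^(75/10) + 10^(75/10) = 6.325e+07 (78.01 dB).
The limit corresponds to 10^(81/10) = 1.259e+08; subtracting the fixed part leaves 6.265e+07 for the hydraulic press, i.e. 77.97 dB.
So the hydraulic press must be reduced from 90 to 77.97 dB: IL = 12.03 dB.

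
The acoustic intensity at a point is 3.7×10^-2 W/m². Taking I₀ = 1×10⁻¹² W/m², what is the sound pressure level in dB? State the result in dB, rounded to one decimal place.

I/I₀ = 3.7×10^-2/10⁻¹² = 3.7×10^10, and L = 10·log₁₀(I/I₀).
L = 10·(0.5682 + 10) = 105.68 dB.

105.7 dB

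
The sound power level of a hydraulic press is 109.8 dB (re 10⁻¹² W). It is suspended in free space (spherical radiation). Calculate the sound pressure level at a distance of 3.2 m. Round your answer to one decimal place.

88.7 dB

Free-field spherical radiation: L_p = L_w − 10·log₁₀(4π·r²), r = 3.2 m.
4π·r² = 128.7 m², 10·log₁₀ of that is 21.095 dB.
L_p = 109.8 − 21.095 = 88.70 dB.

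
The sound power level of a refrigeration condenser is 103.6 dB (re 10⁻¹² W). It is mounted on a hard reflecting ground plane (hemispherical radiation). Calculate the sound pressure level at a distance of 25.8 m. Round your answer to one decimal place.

67.4 dB

L_p = L_w − 10·log₁₀(2π·r²) with r = 25.8 m.
2π·r² = 4182 m², 10·log₁₀ of that is 36.214 dB.
L_p = 103.6 − 36.214 = 67.39 dB.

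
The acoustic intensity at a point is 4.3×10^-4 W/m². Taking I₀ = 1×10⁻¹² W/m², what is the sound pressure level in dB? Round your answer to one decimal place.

86.3 dB

Dividing by I₀ shifts the exponent by 12: I/I₀ = 4.3×10^8.
L = 10·(0.6335 + 8) = 86.33 dB.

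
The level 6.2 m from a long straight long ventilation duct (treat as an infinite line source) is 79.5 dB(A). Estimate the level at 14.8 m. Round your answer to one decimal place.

For a line source, L₂ = L₁ − 10·log₁₀(r₂/r₁).
L₂ = 79.5 − 10·log₁₀(14.8/6.2) = 79.5 − 3.779 = 75.72 dB(A).

75.7 dB(A)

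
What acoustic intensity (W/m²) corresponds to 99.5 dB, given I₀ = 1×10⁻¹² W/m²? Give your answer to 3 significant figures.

0.00891 W/m²

I = I₀·10^(L/10) = 10⁻¹² × 10^(99.5/10) = 10^(-2.050).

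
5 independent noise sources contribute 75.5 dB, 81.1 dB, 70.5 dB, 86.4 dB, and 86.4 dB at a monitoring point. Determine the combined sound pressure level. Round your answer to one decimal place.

For uncorrelated sources the intensities add, so convert each level to linear form, sum, and take 10·log₁₀ of the total.
Σ 10^(L/10) = 10^(75.5/10) + 10^(81.1/10) + 10^(70.5/10) + 10^(86.4/10) + 10^(86.4/10) = 1.049e+09.
L_total = 10·log₁₀(1.049e+09) = 90.21 dB.

90.2 dB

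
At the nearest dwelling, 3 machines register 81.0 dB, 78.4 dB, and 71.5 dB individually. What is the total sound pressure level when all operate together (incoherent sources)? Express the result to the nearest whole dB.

83 dB

For uncorrelated sources the intensities add, so convert each level to linear form, sum, and take 10·log₁₀ of the total.
Σ 10^(L/10) = 10^(81.0/10) + 10^(78.4/10) + 10^(71.5/10) = 2.092e+08.
L_total = 10·log₁₀(2.092e+08) = 83.21 dB.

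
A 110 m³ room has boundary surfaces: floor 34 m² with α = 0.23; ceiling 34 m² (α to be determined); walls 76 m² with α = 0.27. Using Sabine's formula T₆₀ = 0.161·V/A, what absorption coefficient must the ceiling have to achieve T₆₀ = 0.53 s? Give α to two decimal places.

From T₆₀ = 0.161·V/A, the target T₆₀ = 0.53 s needs A = 0.161·110/0.53 = 33.42 m².
Absorption from the other surfaces = 34·0.23 + 76·0.27 = 28.34 m², so the ceiling must supply 5.08 m² over 34 m².
α = 5.08/34 = 0.149.

0.15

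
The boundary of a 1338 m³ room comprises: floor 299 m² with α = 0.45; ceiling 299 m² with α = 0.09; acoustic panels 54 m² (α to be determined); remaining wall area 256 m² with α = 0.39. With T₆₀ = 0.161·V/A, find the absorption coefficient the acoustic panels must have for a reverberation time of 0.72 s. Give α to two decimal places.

Required total absorption A = 0.161·1338/0.72 = 299.19 m².
Absorption from the other surfaces = 299·0.45 + 299·0.09 + 256·0.39 = 261.30 m², so the acoustic panels must supply 37.89 m² over 54 m².
α = 37.89/54 = 0.702.

0.70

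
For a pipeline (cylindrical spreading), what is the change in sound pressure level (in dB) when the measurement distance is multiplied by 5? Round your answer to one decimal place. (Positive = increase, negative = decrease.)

-7.0 dB

With cylindrical spreading the level changes by −10·log₁₀(r₂/r₁).
ΔL = −10·log₁₀(5) = -6.99 dB.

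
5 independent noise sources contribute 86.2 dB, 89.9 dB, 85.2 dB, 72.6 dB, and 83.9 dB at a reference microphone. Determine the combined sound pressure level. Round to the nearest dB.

For uncorrelated sources the intensities add, so convert each level to linear form, sum, and take 10·log₁₀ of the total.
Σ 10^(L/10) = 10^(86.2/10) + 10^(89.9/10) + 10^(85.2/10) + 10^(72.6/10) + 10^(83.9/10) = 1.989e+09.
L_total = 10·log₁₀(1.989e+09) = 92.99 dB.

93 dB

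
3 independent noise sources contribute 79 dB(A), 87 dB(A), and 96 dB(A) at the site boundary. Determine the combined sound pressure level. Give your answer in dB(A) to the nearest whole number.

For uncorrelated sources the intensities add, so convert each level to linear form, sum, and take 10·log₁₀ of the total.
Σ 10^(L/10) = 10^(79/10) + 10^(87/10) + 10^(96/10) = 4.562e+09.
L_total = 10·log₁₀(4.562e+09) = 96.59 dB(A).

97 dB(A)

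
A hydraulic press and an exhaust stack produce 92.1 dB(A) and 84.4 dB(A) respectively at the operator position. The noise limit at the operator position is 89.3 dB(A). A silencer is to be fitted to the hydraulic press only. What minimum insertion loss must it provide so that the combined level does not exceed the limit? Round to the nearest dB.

Fixed contribution from the other source: Σ 10^(L/10) = 10^(84.4/10) = 2.754e+08 (84.40 dB(A)).
To meet 89.3 dB(A) overall, the treated hydraulic press may contribute at most 10^(89.3/10) − 2.754e+08 = 5.757e+08, i.e. 87.60 dB(A).
Required insertion loss = 92.1 − 87.60 = 4.50 dB.

4 dB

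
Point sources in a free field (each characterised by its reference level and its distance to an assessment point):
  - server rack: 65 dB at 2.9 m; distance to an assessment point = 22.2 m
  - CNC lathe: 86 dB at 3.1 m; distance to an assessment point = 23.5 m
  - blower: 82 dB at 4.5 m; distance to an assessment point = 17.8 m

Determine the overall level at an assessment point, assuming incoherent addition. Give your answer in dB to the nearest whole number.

72 dB

Propagate each source to the receiver with L = L_ref − 20·log₁₀(r/r_ref), then add intensities.
server rack: 65 − 20·log₁₀(22.2/2.9) = 65 − 17.68 = 47.32 dB.
CNC lathe: 86 − 20·log₁₀(23.5/3.1) = 86 − 17.59 = 68.41 dB.
blower: 82 − 20·log₁₀(17.8/4.5) = 82 − 11.94 = 70.06 dB.
Σ 10^(L/10) = 1.711e+07 → L_total = 10·log₁₀(1.711e+07) = 72.33 dB.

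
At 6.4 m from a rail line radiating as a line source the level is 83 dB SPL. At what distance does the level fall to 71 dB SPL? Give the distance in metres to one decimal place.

101.4 m

For a line source L₁ − L₂ = 10·log₁₀(r₂/r₁), so r₂ = r₁·10^((L₁−L₂)/10).
r₂ = 6.4·10^((83−71)/10) = 6.4·10^(12.0/10) = 101.43 m.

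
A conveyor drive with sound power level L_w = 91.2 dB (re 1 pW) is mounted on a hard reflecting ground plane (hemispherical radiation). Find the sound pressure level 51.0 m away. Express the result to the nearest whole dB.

49 dB

L_p = L_w − 10·log₁₀(2π·r²) with r = 51.0 m.
2π·r² = 1.634e+04 m², 10·log₁₀ of that is 42.133 dB.
L_p = 91.2 − 42.133 = 49.07 dB.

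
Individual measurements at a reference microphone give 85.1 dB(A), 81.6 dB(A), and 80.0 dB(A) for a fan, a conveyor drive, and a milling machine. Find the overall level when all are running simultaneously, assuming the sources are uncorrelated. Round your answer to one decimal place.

For uncorrelated sources the intensities add, so convert each level to linear form, sum, and take 10·log₁₀ of the total.
Σ 10^(L/10) = 10^(85.1/10) + 10^(81.6/10) + 10^(80.0/10) = 5.681e+08.
L_total = 10·log₁₀(5.681e+08) = 87.54 dB(A).

87.5 dB(A)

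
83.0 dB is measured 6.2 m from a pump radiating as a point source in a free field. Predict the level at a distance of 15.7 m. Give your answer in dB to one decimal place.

Spherical spreading from a point source gives a 20·log₁₀(r₂/r₁) drop.
L₂ = 83.0 − 20·log₁₀(15.7/6.2) = 83.0 − 8.070 = 74.93 dB.

74.9 dB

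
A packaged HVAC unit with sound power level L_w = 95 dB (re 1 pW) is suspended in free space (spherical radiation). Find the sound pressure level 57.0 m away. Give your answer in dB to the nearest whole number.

49 dB

The power spreads over a sphere of area 4π·r², so L_p = L_w − 10·log₁₀(4π·r²).
4π·r² = 4.083e+04 m², 10·log₁₀ of that is 46.110 dB.
L_p = 95 − 46.110 = 48.89 dB.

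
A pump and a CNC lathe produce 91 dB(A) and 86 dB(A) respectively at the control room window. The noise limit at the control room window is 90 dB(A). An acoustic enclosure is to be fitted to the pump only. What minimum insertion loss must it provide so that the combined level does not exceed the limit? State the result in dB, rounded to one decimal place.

Fixed contribution from the other source: Σ 10^(L/10) = 10^(86/10) = 3.981e+08 (86.00 dB(A)).
To meet 90 dB(A) overall, the treated pump may contribute at most 10^(90/10) − 3.981e+08 = 6.019e+08, i.e. 87.80 dB(A).
Required insertion loss = 91 − 87.80 = 3.20 dB.

3.2 dB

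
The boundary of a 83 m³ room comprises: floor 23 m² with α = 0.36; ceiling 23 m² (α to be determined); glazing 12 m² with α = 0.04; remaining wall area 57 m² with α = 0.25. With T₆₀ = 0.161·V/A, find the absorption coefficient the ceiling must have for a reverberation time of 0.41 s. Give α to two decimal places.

0.42

From T₆₀ = 0.161·V/A, the target T₆₀ = 0.41 s needs A = 0.161·83/0.41 = 32.59 m².
Absorption from the other surfaces = 23·0.36 + 12·0.04 + 57·0.25 = 23.01 m², so the ceiling must supply 9.58 m² over 23 m².
α = 9.58/23 = 0.417.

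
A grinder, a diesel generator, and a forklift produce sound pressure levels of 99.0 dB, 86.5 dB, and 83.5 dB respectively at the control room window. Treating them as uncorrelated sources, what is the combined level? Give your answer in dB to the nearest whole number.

99 dB

For uncorrelated sources the intensities add, so convert each level to linear form, sum, and take 10·log₁₀ of the total.
Σ 10^(L/10) = 10^(99.0/10) + 10^(86.5/10) + 10^(83.5/10) = 8.614e+09.
L_total = 10·log₁₀(8.614e+09) = 99.35 dB.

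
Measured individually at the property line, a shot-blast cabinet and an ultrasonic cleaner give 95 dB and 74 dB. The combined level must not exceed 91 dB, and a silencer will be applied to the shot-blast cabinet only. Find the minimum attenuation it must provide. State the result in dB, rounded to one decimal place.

Fixed contribution from the other source: Σ 10^(L/10) = 10^(74/10) = 2.512e+07 (74.00 dB).
To meet 91 dB overall, the treated shot-blast cabinet may contribute at most 10^(91/10) − 2.512e+07 = 1.234e+09, i.e. 90.91 dB.
Required insertion loss = 95 − 90.91 = 4.09 dB.

4.1 dB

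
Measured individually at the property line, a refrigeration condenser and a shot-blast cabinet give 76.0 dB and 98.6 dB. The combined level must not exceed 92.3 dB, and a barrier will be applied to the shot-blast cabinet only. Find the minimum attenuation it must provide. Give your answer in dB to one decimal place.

The untreated sources together contribute 10^(76.0/10) = 3.981e+07, i.e. 76.00 dB.
The limit corresponds to 10^(92.3/10) = 1.698e+09; subtracting the fixed part leaves 1.658e+09 for the shot-blast cabinet, i.e. 92.20 dB.
So the shot-blast cabinet must be reduced from 98.6 to 92.20 dB: IL = 6.40 dB.

6.4 dB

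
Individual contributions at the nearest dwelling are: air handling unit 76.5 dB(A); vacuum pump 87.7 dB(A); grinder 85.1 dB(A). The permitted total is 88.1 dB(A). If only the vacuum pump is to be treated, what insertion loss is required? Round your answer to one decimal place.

3.3 dB

The untreated sources together contribute 10^(76.5/10) + 10^(85.1/10) = 3.683e+08, i.e. 85.66 dB(A).
To meet 88.1 dB(A) overall, the treated vacuum pump may contribute at most 10^(88.1/10) − 3.683e+08 = 2.774e+08, i.e. 84.43 dB(A).
So the vacuum pump must be reduced from 87.7 to 84.43 dB(A): IL = 3.27 dB.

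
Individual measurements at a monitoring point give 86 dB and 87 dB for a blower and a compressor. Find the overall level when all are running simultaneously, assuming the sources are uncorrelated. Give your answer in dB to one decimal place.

For uncorrelated sources the intensities add, so convert each level to linear form, sum, and take 10·log₁₀ of the total.
Σ 10^(L/10) = 10^(86/10) + 10^(87/10) = 8.993e+08.
L_total = 10·log₁₀(8.993e+08) = 89.54 dB.

89.5 dB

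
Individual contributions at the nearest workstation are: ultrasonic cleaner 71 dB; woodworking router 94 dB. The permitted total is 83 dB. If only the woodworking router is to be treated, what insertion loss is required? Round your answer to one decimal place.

11.3 dB

The untreated sources together contribute 10^(71/10) = 1.259e+07, i.e. 71.00 dB.
The limit corresponds to 10^(83/10) = 1.995e+08; subtracting the fixed part leaves 1.869e+08 for the woodworking router, i.e. 82.72 dB.
So the woodworking router must be reduced from 94 to 82.72 dB: IL = 11.28 dB.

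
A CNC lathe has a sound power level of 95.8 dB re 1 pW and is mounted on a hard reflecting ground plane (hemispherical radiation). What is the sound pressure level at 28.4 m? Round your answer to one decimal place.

58.8 dB

Free-field hemispherical radiation: L_p = L_w − 10·log₁₀(2π·r²), r = 28.4 m.
2π·r² = 5068 m², 10·log₁₀ of that is 37.048 dB.
L_p = 95.8 − 37.048 = 58.75 dB.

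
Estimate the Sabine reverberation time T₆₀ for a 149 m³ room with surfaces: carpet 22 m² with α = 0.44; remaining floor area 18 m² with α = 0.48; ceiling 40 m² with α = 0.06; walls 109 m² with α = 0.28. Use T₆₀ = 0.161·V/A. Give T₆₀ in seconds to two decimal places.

0.47 s

Total absorption A = 22·0.44 + 18·0.48 + 40·0.06 + 109·0.28 = 51.24 m² sabins.
T₆₀ = 0.161·V/A = 0.161·149/51.24 = 0.468 s.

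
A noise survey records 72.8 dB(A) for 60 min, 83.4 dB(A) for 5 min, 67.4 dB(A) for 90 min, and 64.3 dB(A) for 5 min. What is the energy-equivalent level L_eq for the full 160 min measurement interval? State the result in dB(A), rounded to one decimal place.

L_eq = 10·log₁₀[(1/T)·Σ tᵢ·10^(Lᵢ/10)] with T = 160 min.
Σ tᵢ·10^(Lᵢ/10) = 60·10^(72.8/10) + 5·10^(83.4/10) + 90·10^(67.4/10) + 5·10^(64.3/10) = 2.745e+09.
L_eq = 10·log₁₀(2.745e+09/160) = 72.34 dB(A).

72.3 dB(A)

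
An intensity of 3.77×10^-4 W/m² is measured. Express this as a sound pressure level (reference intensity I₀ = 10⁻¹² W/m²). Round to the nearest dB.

86 dB

I/I₀ = 3.77×10^-4/10⁻¹² = 3.77×10^8, and L = 10·log₁₀(I/I₀).
L = 10·(0.5763 + 8) = 85.76 dB.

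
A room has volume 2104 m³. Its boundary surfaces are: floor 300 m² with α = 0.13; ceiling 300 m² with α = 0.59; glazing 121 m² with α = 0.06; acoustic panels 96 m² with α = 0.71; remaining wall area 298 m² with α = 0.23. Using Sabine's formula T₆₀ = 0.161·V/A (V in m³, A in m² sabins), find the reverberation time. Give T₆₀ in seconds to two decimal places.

Summing Sᵢαᵢ: 300·0.13 + 300·0.59 + 121·0.06 + 96·0.71 + 298·0.23 = 359.96 m².
T₆₀ = 0.161 × 2104 / 359.96 = 0.941 s.

0.94 s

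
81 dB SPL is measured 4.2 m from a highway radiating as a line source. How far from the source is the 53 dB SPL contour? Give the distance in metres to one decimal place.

2650.0 m

The 28.0 dB drop corresponds to a distance ratio of 10^(28.0/10) for a line source.
r₂ = 4.2·10^((81−53)/10) = 4.2·10^(28.0/10) = 2650.02 m.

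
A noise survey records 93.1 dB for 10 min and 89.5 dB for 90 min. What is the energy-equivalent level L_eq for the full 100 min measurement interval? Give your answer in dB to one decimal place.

90.0 dB

L_eq = 10·log₁₀[(1/T)·Σ tᵢ·10^(Lᵢ/10)] with T = 100 min.
Σ tᵢ·10^(Lᵢ/10) = 10·10^(93.1/10) + 90·10^(89.5/10) = 1.006e+11.
L_eq = 10·log₁₀(1.006e+11/100) = 90.03 dB.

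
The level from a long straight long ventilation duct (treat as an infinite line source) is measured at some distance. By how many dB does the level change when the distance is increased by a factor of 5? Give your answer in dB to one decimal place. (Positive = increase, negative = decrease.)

-7.0 dB

With cylindrical spreading the level changes by −10·log₁₀(r₂/r₁).
ΔL = −10·log₁₀(5) = -6.99 dB.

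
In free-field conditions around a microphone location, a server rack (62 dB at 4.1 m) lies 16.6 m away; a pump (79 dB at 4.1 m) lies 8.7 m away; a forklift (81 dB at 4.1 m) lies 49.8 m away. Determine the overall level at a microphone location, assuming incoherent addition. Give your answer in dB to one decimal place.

72.7 dB

Apply inverse-square spreading to bring every level to the receiver, then sum 10^(L/10).
server rack: 62 − 20·log₁₀(16.6/4.1) = 62 − 12.15 = 49.85 dB.
pump: 79 − 20·log₁₀(8.7/4.1) = 79 − 6.53 = 72.47 dB.
forklift: 81 − 20·log₁₀(49.8/4.1) = 81 − 21.69 = 59.31 dB.
Σ 10^(L/10) = 1.859e+07 → L_total = 10·log₁₀(1.859e+07) = 72.69 dB.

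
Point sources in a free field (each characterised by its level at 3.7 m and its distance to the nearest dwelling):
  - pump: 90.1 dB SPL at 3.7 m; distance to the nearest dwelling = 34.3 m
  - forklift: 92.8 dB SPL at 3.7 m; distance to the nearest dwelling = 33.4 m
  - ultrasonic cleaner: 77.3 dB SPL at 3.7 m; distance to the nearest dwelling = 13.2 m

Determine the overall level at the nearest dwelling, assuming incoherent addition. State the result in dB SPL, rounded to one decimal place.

76.0 dB SPL

Apply inverse-square spreading to bring every level to the receiver, then sum 10^(L/10).
pump: 90.1 − 20·log₁₀(34.3/3.7) = 90.1 − 19.34 = 70.76 dB SPL.
forklift: 92.8 − 20·log₁₀(33.4/3.7) = 92.8 − 19.11 = 73.69 dB SPL.
ultrasonic cleaner: 77.3 − 20·log₁₀(13.2/3.7) = 77.3 − 11.05 = 66.25 dB SPL.
Σ 10^(L/10) = 3.951e+07 → L_total = 10·log₁₀(3.951e+07) = 75.97 dB SPL.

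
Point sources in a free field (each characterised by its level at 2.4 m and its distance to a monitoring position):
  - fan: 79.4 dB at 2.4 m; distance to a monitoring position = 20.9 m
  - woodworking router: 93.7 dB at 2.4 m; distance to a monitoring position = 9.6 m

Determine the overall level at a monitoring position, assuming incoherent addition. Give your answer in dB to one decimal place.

Apply inverse-square spreading to bring every level to the receiver, then sum 10^(L/10).
fan: 79.4 − 20·log₁₀(20.9/2.4) = 79.4 − 18.80 = 60.60 dB.
woodworking router: 93.7 − 20·log₁₀(9.6/2.4) = 93.7 − 12.04 = 81.66 dB.
Σ 10^(L/10) = 1.477e+08 → L_total = 10·log₁₀(1.477e+08) = 81.69 dB.

81.7 dB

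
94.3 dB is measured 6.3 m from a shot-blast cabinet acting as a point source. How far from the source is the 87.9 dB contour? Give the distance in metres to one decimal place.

For a point source L₁ − L₂ = 20·log₁₀(r₂/r₁), so r₂ = r₁·10^((L₁−L₂)/20).
r₂ = 6.3·10^((94.3−87.9)/20) = 6.3·10^(6.4/20) = 13.16 m.

13.2 m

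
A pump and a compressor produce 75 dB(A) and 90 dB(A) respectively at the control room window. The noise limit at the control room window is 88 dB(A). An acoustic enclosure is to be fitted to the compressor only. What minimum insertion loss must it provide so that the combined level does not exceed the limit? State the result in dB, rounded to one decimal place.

Everything except the compressor sums to 10^(75/10) = 3.162e+07 in linear terms, 75.00 dB(A).
The limit corresponds to 10^(88/10) = 6.310e+08; subtracting the fixed part leaves 5.993e+08 for the compressor, i.e. 87.78 dB(A).
Required insertion loss = 90 − 87.78 = 2.22 dB.

2.2 dB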